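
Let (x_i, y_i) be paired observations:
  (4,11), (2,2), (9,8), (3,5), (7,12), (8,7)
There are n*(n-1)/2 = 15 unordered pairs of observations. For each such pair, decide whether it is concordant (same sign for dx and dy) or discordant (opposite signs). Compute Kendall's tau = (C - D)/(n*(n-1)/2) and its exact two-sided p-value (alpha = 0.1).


Step 1: Enumerate the 15 unordered pairs (i,j) with i<j and classify each by sign(x_j-x_i) * sign(y_j-y_i).
  (1,2):dx=-2,dy=-9->C; (1,3):dx=+5,dy=-3->D; (1,4):dx=-1,dy=-6->C; (1,5):dx=+3,dy=+1->C
  (1,6):dx=+4,dy=-4->D; (2,3):dx=+7,dy=+6->C; (2,4):dx=+1,dy=+3->C; (2,5):dx=+5,dy=+10->C
  (2,6):dx=+6,dy=+5->C; (3,4):dx=-6,dy=-3->C; (3,5):dx=-2,dy=+4->D; (3,6):dx=-1,dy=-1->C
  (4,5):dx=+4,dy=+7->C; (4,6):dx=+5,dy=+2->C; (5,6):dx=+1,dy=-5->D
Step 2: C = 11, D = 4, total pairs = 15.
Step 3: tau = (C - D)/(n(n-1)/2) = (11 - 4)/15 = 0.466667.
Step 4: Exact two-sided p-value (enumerate n! = 720 permutations of y under H0): p = 0.272222.
Step 5: alpha = 0.1. fail to reject H0.

tau_b = 0.4667 (C=11, D=4), p = 0.272222, fail to reject H0.


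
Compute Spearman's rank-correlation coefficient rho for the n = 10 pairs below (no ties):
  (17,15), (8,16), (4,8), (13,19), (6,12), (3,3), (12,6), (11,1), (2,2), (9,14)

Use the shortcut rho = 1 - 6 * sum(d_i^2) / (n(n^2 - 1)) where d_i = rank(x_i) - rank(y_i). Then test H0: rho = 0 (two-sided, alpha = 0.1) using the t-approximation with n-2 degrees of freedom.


Step 1: Rank x and y separately (midranks; no ties here).
rank(x): 17->10, 8->5, 4->3, 13->9, 6->4, 3->2, 12->8, 11->7, 2->1, 9->6
rank(y): 15->8, 16->9, 8->5, 19->10, 12->6, 3->3, 6->4, 1->1, 2->2, 14->7
Step 2: d_i = R_x(i) - R_y(i); compute d_i^2.
  (10-8)^2=4, (5-9)^2=16, (3-5)^2=4, (9-10)^2=1, (4-6)^2=4, (2-3)^2=1, (8-4)^2=16, (7-1)^2=36, (1-2)^2=1, (6-7)^2=1
sum(d^2) = 84.
Step 3: rho = 1 - 6*84 / (10*(10^2 - 1)) = 1 - 504/990 = 0.490909.
Step 4: Under H0, t = rho * sqrt((n-2)/(1-rho^2)) = 1.5938 ~ t(8).
Step 5: Two-sided p-value from the t-distribution with 8 df = 0.149656.
Step 6: alpha = 0.1. fail to reject H0.

rho = 0.4909, p = 0.149656, fail to reject H0 at alpha = 0.1.


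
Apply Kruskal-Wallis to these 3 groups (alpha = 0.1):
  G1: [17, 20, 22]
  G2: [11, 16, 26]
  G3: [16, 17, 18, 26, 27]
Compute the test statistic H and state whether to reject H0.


Step 1: Combine all N = 11 observations and assign midranks.
sorted (value, group, rank): (11,G2,1), (16,G2,2.5), (16,G3,2.5), (17,G1,4.5), (17,G3,4.5), (18,G3,6), (20,G1,7), (22,G1,8), (26,G2,9.5), (26,G3,9.5), (27,G3,11)
Step 2: Sum ranks within each group.
R_1 = 19.5 (n_1 = 3)
R_2 = 13 (n_2 = 3)
R_3 = 33.5 (n_3 = 5)
Step 3: H = 12/(N(N+1)) * sum(R_i^2/n_i) - 3(N+1)
     = 12/(11*12) * (19.5^2/3 + 13^2/3 + 33.5^2/5) - 3*12
     = 0.090909 * 407.533 - 36
     = 1.048485.
Step 4: Ties present; correction factor C = 1 - 18/(11^3 - 11) = 0.986364. Corrected H = 1.048485 / 0.986364 = 1.062980.
Step 5: Under H0, H ~ chi^2(2); p-value = 0.587729.
Step 6: alpha = 0.1. fail to reject H0.

H = 1.0630, df = 2, p = 0.587729, fail to reject H0.


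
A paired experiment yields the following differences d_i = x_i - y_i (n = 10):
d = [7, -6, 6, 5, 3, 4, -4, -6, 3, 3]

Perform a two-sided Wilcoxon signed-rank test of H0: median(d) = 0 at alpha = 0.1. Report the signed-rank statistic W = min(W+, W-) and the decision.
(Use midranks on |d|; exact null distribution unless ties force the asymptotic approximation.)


Step 1: Drop any zero differences (none here) and take |d_i|.
|d| = [7, 6, 6, 5, 3, 4, 4, 6, 3, 3]
Step 2: Midrank |d_i| (ties get averaged ranks).
ranks: |7|->10, |6|->8, |6|->8, |5|->6, |3|->2, |4|->4.5, |4|->4.5, |6|->8, |3|->2, |3|->2
Step 3: Attach original signs; sum ranks with positive sign and with negative sign.
W+ = 10 + 8 + 6 + 2 + 4.5 + 2 + 2 = 34.5
W- = 8 + 4.5 + 8 = 20.5
(Check: W+ + W- = 55 should equal n(n+1)/2 = 55.)
Step 4: Test statistic W = min(W+, W-) = 20.5.
Step 5: Ties in |d|, so use the tie-corrected normal approximation.
        E[W] = n(n+1)/4 = 10*11/4 = 27.5.
        Tie groups: |d|=3 (t=3), |d|=4 (t=2), |d|=6 (t=3); sum(t^3 - t) = 54.
        Var[W] = n(n+1)(2n+1)/24 - sum(t^3-t)/48 = 2310/24 - 54/48 = 95.125.
        z = (W - E[W]) / sqrt(Var[W]) = (20.5 - 27.5) / 9.7532 = -0.7177.
        Two-sided p = 2*Phi(z) = 0.472934.
Step 6: alpha = 0.1. fail to reject H0.

W+ = 34.5, W- = 20.5, W = min = 20.5, p = 0.472934, fail to reject H0.


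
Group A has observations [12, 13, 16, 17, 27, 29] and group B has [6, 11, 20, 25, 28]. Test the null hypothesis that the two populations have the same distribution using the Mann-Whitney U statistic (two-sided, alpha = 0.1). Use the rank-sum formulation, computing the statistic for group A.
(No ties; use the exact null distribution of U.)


Step 1: Combine and sort all 11 observations; assign midranks.
sorted (value, group): (6,Y), (11,Y), (12,X), (13,X), (16,X), (17,X), (20,Y), (25,Y), (27,X), (28,Y), (29,X)
ranks: 6->1, 11->2, 12->3, 13->4, 16->5, 17->6, 20->7, 25->8, 27->9, 28->10, 29->11
Step 2: Rank sum for X: R1 = 3 + 4 + 5 + 6 + 9 + 11 = 38.
Step 3: U_X = R1 - n1(n1+1)/2 = 38 - 6*7/2 = 38 - 21 = 17.
       U_Y = n1*n2 - U_X = 30 - 17 = 13.
Step 4: No ties, so the exact null distribution of U (based on enumerating the C(11,6) = 462 equally likely rank assignments) gives the two-sided p-value.
Step 5: p-value = 0.792208; compare to alpha = 0.1. fail to reject H0.

U_X = 17, p = 0.792208, fail to reject H0 at alpha = 0.1.


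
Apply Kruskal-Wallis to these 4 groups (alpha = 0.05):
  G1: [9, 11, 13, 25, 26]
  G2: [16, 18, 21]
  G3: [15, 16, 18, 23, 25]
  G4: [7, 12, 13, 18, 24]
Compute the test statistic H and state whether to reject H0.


Step 1: Combine all N = 18 observations and assign midranks.
sorted (value, group, rank): (7,G4,1), (9,G1,2), (11,G1,3), (12,G4,4), (13,G1,5.5), (13,G4,5.5), (15,G3,7), (16,G2,8.5), (16,G3,8.5), (18,G2,11), (18,G3,11), (18,G4,11), (21,G2,13), (23,G3,14), (24,G4,15), (25,G1,16.5), (25,G3,16.5), (26,G1,18)
Step 2: Sum ranks within each group.
R_1 = 45 (n_1 = 5)
R_2 = 32.5 (n_2 = 3)
R_3 = 57 (n_3 = 5)
R_4 = 36.5 (n_4 = 5)
Step 3: H = 12/(N(N+1)) * sum(R_i^2/n_i) - 3(N+1)
     = 12/(18*19) * (45^2/5 + 32.5^2/3 + 57^2/5 + 36.5^2/5) - 3*19
     = 0.035088 * 1673.33 - 57
     = 1.713450.
Step 4: Ties present; correction factor C = 1 - 42/(18^3 - 18) = 0.992776. Corrected H = 1.713450 / 0.992776 = 1.725918.
Step 5: Under H0, H ~ chi^2(3); p-value = 0.631187.
Step 6: alpha = 0.05. fail to reject H0.

H = 1.7259, df = 3, p = 0.631187, fail to reject H0.


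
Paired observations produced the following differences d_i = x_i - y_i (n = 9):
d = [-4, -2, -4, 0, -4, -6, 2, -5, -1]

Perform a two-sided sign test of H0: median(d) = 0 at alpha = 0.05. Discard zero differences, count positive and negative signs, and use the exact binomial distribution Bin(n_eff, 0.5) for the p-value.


Step 1: Discard zero differences. Original n = 9; n_eff = number of nonzero differences = 8.
Nonzero differences (with sign): -4, -2, -4, -4, -6, +2, -5, -1
Step 2: Count signs: positive = 1, negative = 7.
Step 3: Under H0: P(positive) = 0.5, so the number of positives S ~ Bin(8, 0.5).
Step 4: Two-sided exact p-value = sum of Bin(8,0.5) probabilities at or below the observed probability = 0.070312.
Step 5: alpha = 0.05. fail to reject H0.

n_eff = 8, pos = 1, neg = 7, p = 0.070312, fail to reject H0.


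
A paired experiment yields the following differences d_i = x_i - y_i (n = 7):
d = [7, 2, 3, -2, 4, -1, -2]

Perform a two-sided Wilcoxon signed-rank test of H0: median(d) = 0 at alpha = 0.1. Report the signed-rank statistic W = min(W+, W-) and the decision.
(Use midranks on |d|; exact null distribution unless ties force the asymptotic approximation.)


Step 1: Drop any zero differences (none here) and take |d_i|.
|d| = [7, 2, 3, 2, 4, 1, 2]
Step 2: Midrank |d_i| (ties get averaged ranks).
ranks: |7|->7, |2|->3, |3|->5, |2|->3, |4|->6, |1|->1, |2|->3
Step 3: Attach original signs; sum ranks with positive sign and with negative sign.
W+ = 7 + 3 + 5 + 6 = 21
W- = 3 + 1 + 3 = 7
(Check: W+ + W- = 28 should equal n(n+1)/2 = 28.)
Step 4: Test statistic W = min(W+, W-) = 7.
Step 5: Ties in |d|, so use the tie-corrected normal approximation.
        E[W] = n(n+1)/4 = 7*8/4 = 14.
        Tie groups: |d|=2 (t=3); sum(t^3 - t) = 24.
        Var[W] = n(n+1)(2n+1)/24 - sum(t^3-t)/48 = 840/24 - 24/48 = 34.5.
        z = (W - E[W]) / sqrt(Var[W]) = (7 - 14) / 5.8737 = -1.1918.
        Two-sided p = 2*Phi(z) = 0.233356.
Step 6: alpha = 0.1. fail to reject H0.

W+ = 21, W- = 7, W = min = 7, p = 0.233356, fail to reject H0.


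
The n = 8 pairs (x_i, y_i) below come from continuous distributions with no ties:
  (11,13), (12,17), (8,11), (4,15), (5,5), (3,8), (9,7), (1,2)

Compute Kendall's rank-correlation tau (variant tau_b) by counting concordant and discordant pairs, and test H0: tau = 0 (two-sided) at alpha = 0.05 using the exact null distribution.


Step 1: Enumerate the 28 unordered pairs (i,j) with i<j and classify each by sign(x_j-x_i) * sign(y_j-y_i).
  (1,2):dx=+1,dy=+4->C; (1,3):dx=-3,dy=-2->C; (1,4):dx=-7,dy=+2->D; (1,5):dx=-6,dy=-8->C
  (1,6):dx=-8,dy=-5->C; (1,7):dx=-2,dy=-6->C; (1,8):dx=-10,dy=-11->C; (2,3):dx=-4,dy=-6->C
  (2,4):dx=-8,dy=-2->C; (2,5):dx=-7,dy=-12->C; (2,6):dx=-9,dy=-9->C; (2,7):dx=-3,dy=-10->C
  (2,8):dx=-11,dy=-15->C; (3,4):dx=-4,dy=+4->D; (3,5):dx=-3,dy=-6->C; (3,6):dx=-5,dy=-3->C
  (3,7):dx=+1,dy=-4->D; (3,8):dx=-7,dy=-9->C; (4,5):dx=+1,dy=-10->D; (4,6):dx=-1,dy=-7->C
  (4,7):dx=+5,dy=-8->D; (4,8):dx=-3,dy=-13->C; (5,6):dx=-2,dy=+3->D; (5,7):dx=+4,dy=+2->C
  (5,8):dx=-4,dy=-3->C; (6,7):dx=+6,dy=-1->D; (6,8):dx=-2,dy=-6->C; (7,8):dx=-8,dy=-5->C
Step 2: C = 21, D = 7, total pairs = 28.
Step 3: tau = (C - D)/(n(n-1)/2) = (21 - 7)/28 = 0.500000.
Step 4: Exact two-sided p-value (enumerate n! = 40320 permutations of y under H0): p = 0.108681.
Step 5: alpha = 0.05. fail to reject H0.

tau_b = 0.5000 (C=21, D=7), p = 0.108681, fail to reject H0.


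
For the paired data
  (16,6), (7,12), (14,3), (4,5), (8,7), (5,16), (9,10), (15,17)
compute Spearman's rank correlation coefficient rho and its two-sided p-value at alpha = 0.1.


Step 1: Rank x and y separately (midranks; no ties here).
rank(x): 16->8, 7->3, 14->6, 4->1, 8->4, 5->2, 9->5, 15->7
rank(y): 6->3, 12->6, 3->1, 5->2, 7->4, 16->7, 10->5, 17->8
Step 2: d_i = R_x(i) - R_y(i); compute d_i^2.
  (8-3)^2=25, (3-6)^2=9, (6-1)^2=25, (1-2)^2=1, (4-4)^2=0, (2-7)^2=25, (5-5)^2=0, (7-8)^2=1
sum(d^2) = 86.
Step 3: rho = 1 - 6*86 / (8*(8^2 - 1)) = 1 - 516/504 = -0.023810.
Step 4: Under H0, t = rho * sqrt((n-2)/(1-rho^2)) = -0.0583 ~ t(6).
Step 5: Two-sided p-value from the t-distribution with 6 df = 0.955374.
Step 6: alpha = 0.1. fail to reject H0.

rho = -0.0238, p = 0.955374, fail to reject H0 at alpha = 0.1.


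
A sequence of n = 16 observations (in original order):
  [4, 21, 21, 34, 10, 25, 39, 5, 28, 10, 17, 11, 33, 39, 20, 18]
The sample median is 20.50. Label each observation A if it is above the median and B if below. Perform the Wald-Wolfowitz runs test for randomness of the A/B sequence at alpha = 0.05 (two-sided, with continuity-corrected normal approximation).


Step 1: Compute median = 20.50; label A = above, B = below.
Labels in order: BAAABAABABBBAABB  (n_A = 8, n_B = 8)
Step 2: Count runs R = 9.
Step 3: Under H0 (random ordering), E[R] = 2*n_A*n_B/(n_A+n_B) + 1 = 2*8*8/16 + 1 = 9.0000.
        Var[R] = 2*n_A*n_B*(2*n_A*n_B - n_A - n_B) / ((n_A+n_B)^2 * (n_A+n_B-1)) = 14336/3840 = 3.7333.
        SD[R] = 1.9322.
Step 4: R = E[R], so z = 0 with no continuity correction.
Step 5: Two-sided p-value via normal approximation = 2*(1 - Phi(|z|)) = 1.000000.
Step 6: alpha = 0.05. fail to reject H0.

R = 9, z = 0.0000, p = 1.000000, fail to reject H0.


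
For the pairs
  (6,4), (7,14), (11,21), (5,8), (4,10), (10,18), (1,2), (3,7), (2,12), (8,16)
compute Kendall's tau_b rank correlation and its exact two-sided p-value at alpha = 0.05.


Step 1: Enumerate the 45 unordered pairs (i,j) with i<j and classify each by sign(x_j-x_i) * sign(y_j-y_i).
  (1,2):dx=+1,dy=+10->C; (1,3):dx=+5,dy=+17->C; (1,4):dx=-1,dy=+4->D; (1,5):dx=-2,dy=+6->D
  (1,6):dx=+4,dy=+14->C; (1,7):dx=-5,dy=-2->C; (1,8):dx=-3,dy=+3->D; (1,9):dx=-4,dy=+8->D
  (1,10):dx=+2,dy=+12->C; (2,3):dx=+4,dy=+7->C; (2,4):dx=-2,dy=-6->C; (2,5):dx=-3,dy=-4->C
  (2,6):dx=+3,dy=+4->C; (2,7):dx=-6,dy=-12->C; (2,8):dx=-4,dy=-7->C; (2,9):dx=-5,dy=-2->C
  (2,10):dx=+1,dy=+2->C; (3,4):dx=-6,dy=-13->C; (3,5):dx=-7,dy=-11->C; (3,6):dx=-1,dy=-3->C
  (3,7):dx=-10,dy=-19->C; (3,8):dx=-8,dy=-14->C; (3,9):dx=-9,dy=-9->C; (3,10):dx=-3,dy=-5->C
  (4,5):dx=-1,dy=+2->D; (4,6):dx=+5,dy=+10->C; (4,7):dx=-4,dy=-6->C; (4,8):dx=-2,dy=-1->C
  (4,9):dx=-3,dy=+4->D; (4,10):dx=+3,dy=+8->C; (5,6):dx=+6,dy=+8->C; (5,7):dx=-3,dy=-8->C
  (5,8):dx=-1,dy=-3->C; (5,9):dx=-2,dy=+2->D; (5,10):dx=+4,dy=+6->C; (6,7):dx=-9,dy=-16->C
  (6,8):dx=-7,dy=-11->C; (6,9):dx=-8,dy=-6->C; (6,10):dx=-2,dy=-2->C; (7,8):dx=+2,dy=+5->C
  (7,9):dx=+1,dy=+10->C; (7,10):dx=+7,dy=+14->C; (8,9):dx=-1,dy=+5->D; (8,10):dx=+5,dy=+9->C
  (9,10):dx=+6,dy=+4->C
Step 2: C = 37, D = 8, total pairs = 45.
Step 3: tau = (C - D)/(n(n-1)/2) = (37 - 8)/45 = 0.644444.
Step 4: Exact two-sided p-value (enumerate n! = 3628800 permutations of y under H0): p = 0.009148.
Step 5: alpha = 0.05. reject H0.

tau_b = 0.6444 (C=37, D=8), p = 0.009148, reject H0.


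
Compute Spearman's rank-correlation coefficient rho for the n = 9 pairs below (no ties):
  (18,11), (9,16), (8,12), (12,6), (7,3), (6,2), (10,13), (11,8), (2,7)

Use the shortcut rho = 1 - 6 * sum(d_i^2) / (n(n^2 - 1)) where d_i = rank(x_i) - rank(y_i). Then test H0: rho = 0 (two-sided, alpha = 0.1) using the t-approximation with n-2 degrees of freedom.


Step 1: Rank x and y separately (midranks; no ties here).
rank(x): 18->9, 9->5, 8->4, 12->8, 7->3, 6->2, 10->6, 11->7, 2->1
rank(y): 11->6, 16->9, 12->7, 6->3, 3->2, 2->1, 13->8, 8->5, 7->4
Step 2: d_i = R_x(i) - R_y(i); compute d_i^2.
  (9-6)^2=9, (5-9)^2=16, (4-7)^2=9, (8-3)^2=25, (3-2)^2=1, (2-1)^2=1, (6-8)^2=4, (7-5)^2=4, (1-4)^2=9
sum(d^2) = 78.
Step 3: rho = 1 - 6*78 / (9*(9^2 - 1)) = 1 - 468/720 = 0.350000.
Step 4: Under H0, t = rho * sqrt((n-2)/(1-rho^2)) = 0.9885 ~ t(7).
Step 5: Two-sided p-value from the t-distribution with 7 df = 0.355820.
Step 6: alpha = 0.1. fail to reject H0.

rho = 0.3500, p = 0.355820, fail to reject H0 at alpha = 0.1.


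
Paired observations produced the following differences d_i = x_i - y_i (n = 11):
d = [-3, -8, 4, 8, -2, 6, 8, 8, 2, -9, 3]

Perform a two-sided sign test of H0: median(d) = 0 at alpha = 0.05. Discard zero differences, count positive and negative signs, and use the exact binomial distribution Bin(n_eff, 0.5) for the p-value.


Step 1: Discard zero differences. Original n = 11; n_eff = number of nonzero differences = 11.
Nonzero differences (with sign): -3, -8, +4, +8, -2, +6, +8, +8, +2, -9, +3
Step 2: Count signs: positive = 7, negative = 4.
Step 3: Under H0: P(positive) = 0.5, so the number of positives S ~ Bin(11, 0.5).
Step 4: Two-sided exact p-value = sum of Bin(11,0.5) probabilities at or below the observed probability = 0.548828.
Step 5: alpha = 0.05. fail to reject H0.

n_eff = 11, pos = 7, neg = 4, p = 0.548828, fail to reject H0.


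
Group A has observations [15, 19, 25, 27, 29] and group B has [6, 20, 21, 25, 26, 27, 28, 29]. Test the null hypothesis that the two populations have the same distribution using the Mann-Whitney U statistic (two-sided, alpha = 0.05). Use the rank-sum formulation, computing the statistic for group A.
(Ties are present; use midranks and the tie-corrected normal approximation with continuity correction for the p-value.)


Step 1: Combine and sort all 13 observations; assign midranks.
sorted (value, group): (6,Y), (15,X), (19,X), (20,Y), (21,Y), (25,X), (25,Y), (26,Y), (27,X), (27,Y), (28,Y), (29,X), (29,Y)
ranks: 6->1, 15->2, 19->3, 20->4, 21->5, 25->6.5, 25->6.5, 26->8, 27->9.5, 27->9.5, 28->11, 29->12.5, 29->12.5
Step 2: Rank sum for X: R1 = 2 + 3 + 6.5 + 9.5 + 12.5 = 33.5.
Step 3: U_X = R1 - n1(n1+1)/2 = 33.5 - 5*6/2 = 33.5 - 15 = 18.5.
       U_Y = n1*n2 - U_X = 40 - 18.5 = 21.5.
Step 4: Ties are present, so use the tie-corrected normal approximation (with continuity correction) for the p-value.
Step 5: p-value = 0.883138; compare to alpha = 0.05. fail to reject H0.

U_X = 18.5, p = 0.883138, fail to reject H0 at alpha = 0.05.


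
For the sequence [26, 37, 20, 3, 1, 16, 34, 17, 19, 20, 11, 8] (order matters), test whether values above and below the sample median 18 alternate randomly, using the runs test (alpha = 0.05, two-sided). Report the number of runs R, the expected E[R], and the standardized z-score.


Step 1: Compute median = 18; label A = above, B = below.
Labels in order: AAABBBABAABB  (n_A = 6, n_B = 6)
Step 2: Count runs R = 6.
Step 3: Under H0 (random ordering), E[R] = 2*n_A*n_B/(n_A+n_B) + 1 = 2*6*6/12 + 1 = 7.0000.
        Var[R] = 2*n_A*n_B*(2*n_A*n_B - n_A - n_B) / ((n_A+n_B)^2 * (n_A+n_B-1)) = 4320/1584 = 2.7273.
        SD[R] = 1.6514.
Step 4: Continuity-corrected z = (R + 0.5 - E[R]) / SD[R] = (6 + 0.5 - 7.0000) / 1.6514 = -0.3028.
Step 5: Two-sided p-value via normal approximation = 2*(1 - Phi(|z|)) = 0.762069.
Step 6: alpha = 0.05. fail to reject H0.

R = 6, z = -0.3028, p = 0.762069, fail to reject H0.


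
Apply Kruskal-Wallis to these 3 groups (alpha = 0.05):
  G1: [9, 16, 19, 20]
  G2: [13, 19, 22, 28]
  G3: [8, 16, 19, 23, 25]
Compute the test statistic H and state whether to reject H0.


Step 1: Combine all N = 13 observations and assign midranks.
sorted (value, group, rank): (8,G3,1), (9,G1,2), (13,G2,3), (16,G1,4.5), (16,G3,4.5), (19,G1,7), (19,G2,7), (19,G3,7), (20,G1,9), (22,G2,10), (23,G3,11), (25,G3,12), (28,G2,13)
Step 2: Sum ranks within each group.
R_1 = 22.5 (n_1 = 4)
R_2 = 33 (n_2 = 4)
R_3 = 35.5 (n_3 = 5)
Step 3: H = 12/(N(N+1)) * sum(R_i^2/n_i) - 3(N+1)
     = 12/(13*14) * (22.5^2/4 + 33^2/4 + 35.5^2/5) - 3*14
     = 0.065934 * 650.862 - 42
     = 0.914011.
Step 4: Ties present; correction factor C = 1 - 30/(13^3 - 13) = 0.986264. Corrected H = 0.914011 / 0.986264 = 0.926741.
Step 5: Under H0, H ~ chi^2(2); p-value = 0.629160.
Step 6: alpha = 0.05. fail to reject H0.

H = 0.9267, df = 2, p = 0.629160, fail to reject H0.


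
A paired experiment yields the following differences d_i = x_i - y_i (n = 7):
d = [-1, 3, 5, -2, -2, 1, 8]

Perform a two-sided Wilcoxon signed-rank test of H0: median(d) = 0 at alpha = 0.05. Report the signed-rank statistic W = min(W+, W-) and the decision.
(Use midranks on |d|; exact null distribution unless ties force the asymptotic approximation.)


Step 1: Drop any zero differences (none here) and take |d_i|.
|d| = [1, 3, 5, 2, 2, 1, 8]
Step 2: Midrank |d_i| (ties get averaged ranks).
ranks: |1|->1.5, |3|->5, |5|->6, |2|->3.5, |2|->3.5, |1|->1.5, |8|->7
Step 3: Attach original signs; sum ranks with positive sign and with negative sign.
W+ = 5 + 6 + 1.5 + 7 = 19.5
W- = 1.5 + 3.5 + 3.5 = 8.5
(Check: W+ + W- = 28 should equal n(n+1)/2 = 28.)
Step 4: Test statistic W = min(W+, W-) = 8.5.
Step 5: Ties in |d|, so use the tie-corrected normal approximation.
        E[W] = n(n+1)/4 = 7*8/4 = 14.
        Tie groups: |d|=1 (t=2), |d|=2 (t=2); sum(t^3 - t) = 12.
        Var[W] = n(n+1)(2n+1)/24 - sum(t^3-t)/48 = 840/24 - 12/48 = 34.75.
        z = (W - E[W]) / sqrt(Var[W]) = (8.5 - 14) / 5.8949 = -0.9330.
        Two-sided p = 2*Phi(z) = 0.350816.
Step 6: alpha = 0.05. fail to reject H0.

W+ = 19.5, W- = 8.5, W = min = 8.5, p = 0.350816, fail to reject H0.


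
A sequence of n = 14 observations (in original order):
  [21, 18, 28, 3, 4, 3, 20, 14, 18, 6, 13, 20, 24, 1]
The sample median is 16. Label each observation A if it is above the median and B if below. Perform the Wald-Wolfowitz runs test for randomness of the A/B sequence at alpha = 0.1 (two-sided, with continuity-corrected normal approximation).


Step 1: Compute median = 16; label A = above, B = below.
Labels in order: AAABBBABABBAAB  (n_A = 7, n_B = 7)
Step 2: Count runs R = 8.
Step 3: Under H0 (random ordering), E[R] = 2*n_A*n_B/(n_A+n_B) + 1 = 2*7*7/14 + 1 = 8.0000.
        Var[R] = 2*n_A*n_B*(2*n_A*n_B - n_A - n_B) / ((n_A+n_B)^2 * (n_A+n_B-1)) = 8232/2548 = 3.2308.
        SD[R] = 1.7974.
Step 4: R = E[R], so z = 0 with no continuity correction.
Step 5: Two-sided p-value via normal approximation = 2*(1 - Phi(|z|)) = 1.000000.
Step 6: alpha = 0.1. fail to reject H0.

R = 8, z = 0.0000, p = 1.000000, fail to reject H0.


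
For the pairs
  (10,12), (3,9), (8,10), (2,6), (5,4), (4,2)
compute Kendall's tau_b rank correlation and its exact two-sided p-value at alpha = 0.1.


Step 1: Enumerate the 15 unordered pairs (i,j) with i<j and classify each by sign(x_j-x_i) * sign(y_j-y_i).
  (1,2):dx=-7,dy=-3->C; (1,3):dx=-2,dy=-2->C; (1,4):dx=-8,dy=-6->C; (1,5):dx=-5,dy=-8->C
  (1,6):dx=-6,dy=-10->C; (2,3):dx=+5,dy=+1->C; (2,4):dx=-1,dy=-3->C; (2,5):dx=+2,dy=-5->D
  (2,6):dx=+1,dy=-7->D; (3,4):dx=-6,dy=-4->C; (3,5):dx=-3,dy=-6->C; (3,6):dx=-4,dy=-8->C
  (4,5):dx=+3,dy=-2->D; (4,6):dx=+2,dy=-4->D; (5,6):dx=-1,dy=-2->C
Step 2: C = 11, D = 4, total pairs = 15.
Step 3: tau = (C - D)/(n(n-1)/2) = (11 - 4)/15 = 0.466667.
Step 4: Exact two-sided p-value (enumerate n! = 720 permutations of y under H0): p = 0.272222.
Step 5: alpha = 0.1. fail to reject H0.

tau_b = 0.4667 (C=11, D=4), p = 0.272222, fail to reject H0.


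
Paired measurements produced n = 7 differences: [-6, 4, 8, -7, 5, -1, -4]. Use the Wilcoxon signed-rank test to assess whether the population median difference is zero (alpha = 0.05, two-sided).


Step 1: Drop any zero differences (none here) and take |d_i|.
|d| = [6, 4, 8, 7, 5, 1, 4]
Step 2: Midrank |d_i| (ties get averaged ranks).
ranks: |6|->5, |4|->2.5, |8|->7, |7|->6, |5|->4, |1|->1, |4|->2.5
Step 3: Attach original signs; sum ranks with positive sign and with negative sign.
W+ = 2.5 + 7 + 4 = 13.5
W- = 5 + 6 + 1 + 2.5 = 14.5
(Check: W+ + W- = 28 should equal n(n+1)/2 = 28.)
Step 4: Test statistic W = min(W+, W-) = 13.5.
Step 5: Ties in |d|, so use the tie-corrected normal approximation.
        E[W] = n(n+1)/4 = 7*8/4 = 14.
        Tie groups: |d|=4 (t=2); sum(t^3 - t) = 6.
        Var[W] = n(n+1)(2n+1)/24 - sum(t^3-t)/48 = 840/24 - 6/48 = 34.875.
        z = (W - E[W]) / sqrt(Var[W]) = (13.5 - 14) / 5.9055 = -0.0847.
        Two-sided p = 2*Phi(z) = 0.932526.
Step 6: alpha = 0.05. fail to reject H0.

W+ = 13.5, W- = 14.5, W = min = 13.5, p = 0.932526, fail to reject H0.


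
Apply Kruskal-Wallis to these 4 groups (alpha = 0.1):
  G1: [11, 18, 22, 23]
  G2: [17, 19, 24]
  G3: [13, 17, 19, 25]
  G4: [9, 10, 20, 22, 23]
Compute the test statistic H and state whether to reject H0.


Step 1: Combine all N = 16 observations and assign midranks.
sorted (value, group, rank): (9,G4,1), (10,G4,2), (11,G1,3), (13,G3,4), (17,G2,5.5), (17,G3,5.5), (18,G1,7), (19,G2,8.5), (19,G3,8.5), (20,G4,10), (22,G1,11.5), (22,G4,11.5), (23,G1,13.5), (23,G4,13.5), (24,G2,15), (25,G3,16)
Step 2: Sum ranks within each group.
R_1 = 35 (n_1 = 4)
R_2 = 29 (n_2 = 3)
R_3 = 34 (n_3 = 4)
R_4 = 38 (n_4 = 5)
Step 3: H = 12/(N(N+1)) * sum(R_i^2/n_i) - 3(N+1)
     = 12/(16*17) * (35^2/4 + 29^2/3 + 34^2/4 + 38^2/5) - 3*17
     = 0.044118 * 1164.38 - 51
     = 0.369853.
Step 4: Ties present; correction factor C = 1 - 24/(16^3 - 16) = 0.994118. Corrected H = 0.369853 / 0.994118 = 0.372041.
Step 5: Under H0, H ~ chi^2(3); p-value = 0.945956.
Step 6: alpha = 0.1. fail to reject H0.

H = 0.3720, df = 3, p = 0.945956, fail to reject H0.


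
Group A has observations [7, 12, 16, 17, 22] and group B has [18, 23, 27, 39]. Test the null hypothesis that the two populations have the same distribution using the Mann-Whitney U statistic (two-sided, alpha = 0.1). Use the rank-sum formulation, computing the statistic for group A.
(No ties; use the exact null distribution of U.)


Step 1: Combine and sort all 9 observations; assign midranks.
sorted (value, group): (7,X), (12,X), (16,X), (17,X), (18,Y), (22,X), (23,Y), (27,Y), (39,Y)
ranks: 7->1, 12->2, 16->3, 17->4, 18->5, 22->6, 23->7, 27->8, 39->9
Step 2: Rank sum for X: R1 = 1 + 2 + 3 + 4 + 6 = 16.
Step 3: U_X = R1 - n1(n1+1)/2 = 16 - 5*6/2 = 16 - 15 = 1.
       U_Y = n1*n2 - U_X = 20 - 1 = 19.
Step 4: No ties, so the exact null distribution of U (based on enumerating the C(9,5) = 126 equally likely rank assignments) gives the two-sided p-value.
Step 5: p-value = 0.031746; compare to alpha = 0.1. reject H0.

U_X = 1, p = 0.031746, reject H0 at alpha = 0.1.


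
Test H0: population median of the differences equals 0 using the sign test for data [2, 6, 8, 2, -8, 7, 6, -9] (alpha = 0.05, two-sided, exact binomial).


Step 1: Discard zero differences. Original n = 8; n_eff = number of nonzero differences = 8.
Nonzero differences (with sign): +2, +6, +8, +2, -8, +7, +6, -9
Step 2: Count signs: positive = 6, negative = 2.
Step 3: Under H0: P(positive) = 0.5, so the number of positives S ~ Bin(8, 0.5).
Step 4: Two-sided exact p-value = sum of Bin(8,0.5) probabilities at or below the observed probability = 0.289062.
Step 5: alpha = 0.05. fail to reject H0.

n_eff = 8, pos = 6, neg = 2, p = 0.289062, fail to reject H0.


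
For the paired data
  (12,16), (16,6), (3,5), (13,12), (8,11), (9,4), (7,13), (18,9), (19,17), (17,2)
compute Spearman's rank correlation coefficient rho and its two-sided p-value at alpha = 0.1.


Step 1: Rank x and y separately (midranks; no ties here).
rank(x): 12->5, 16->7, 3->1, 13->6, 8->3, 9->4, 7->2, 18->9, 19->10, 17->8
rank(y): 16->9, 6->4, 5->3, 12->7, 11->6, 4->2, 13->8, 9->5, 17->10, 2->1
Step 2: d_i = R_x(i) - R_y(i); compute d_i^2.
  (5-9)^2=16, (7-4)^2=9, (1-3)^2=4, (6-7)^2=1, (3-6)^2=9, (4-2)^2=4, (2-8)^2=36, (9-5)^2=16, (10-10)^2=0, (8-1)^2=49
sum(d^2) = 144.
Step 3: rho = 1 - 6*144 / (10*(10^2 - 1)) = 1 - 864/990 = 0.127273.
Step 4: Under H0, t = rho * sqrt((n-2)/(1-rho^2)) = 0.3629 ~ t(8).
Step 5: Two-sided p-value from the t-distribution with 8 df = 0.726057.
Step 6: alpha = 0.1. fail to reject H0.

rho = 0.1273, p = 0.726057, fail to reject H0 at alpha = 0.1.


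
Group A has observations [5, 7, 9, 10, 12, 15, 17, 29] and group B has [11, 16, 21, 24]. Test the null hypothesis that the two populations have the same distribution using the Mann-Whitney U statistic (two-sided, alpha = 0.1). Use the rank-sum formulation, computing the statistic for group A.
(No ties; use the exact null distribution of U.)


Step 1: Combine and sort all 12 observations; assign midranks.
sorted (value, group): (5,X), (7,X), (9,X), (10,X), (11,Y), (12,X), (15,X), (16,Y), (17,X), (21,Y), (24,Y), (29,X)
ranks: 5->1, 7->2, 9->3, 10->4, 11->5, 12->6, 15->7, 16->8, 17->9, 21->10, 24->11, 29->12
Step 2: Rank sum for X: R1 = 1 + 2 + 3 + 4 + 6 + 7 + 9 + 12 = 44.
Step 3: U_X = R1 - n1(n1+1)/2 = 44 - 8*9/2 = 44 - 36 = 8.
       U_Y = n1*n2 - U_X = 32 - 8 = 24.
Step 4: No ties, so the exact null distribution of U (based on enumerating the C(12,8) = 495 equally likely rank assignments) gives the two-sided p-value.
Step 5: p-value = 0.214141; compare to alpha = 0.1. fail to reject H0.

U_X = 8, p = 0.214141, fail to reject H0 at alpha = 0.1.


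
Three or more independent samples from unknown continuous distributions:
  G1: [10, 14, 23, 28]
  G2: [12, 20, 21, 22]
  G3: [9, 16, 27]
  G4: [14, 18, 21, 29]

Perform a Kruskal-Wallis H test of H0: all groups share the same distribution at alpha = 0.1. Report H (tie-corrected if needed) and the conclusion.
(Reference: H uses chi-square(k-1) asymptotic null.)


Step 1: Combine all N = 15 observations and assign midranks.
sorted (value, group, rank): (9,G3,1), (10,G1,2), (12,G2,3), (14,G1,4.5), (14,G4,4.5), (16,G3,6), (18,G4,7), (20,G2,8), (21,G2,9.5), (21,G4,9.5), (22,G2,11), (23,G1,12), (27,G3,13), (28,G1,14), (29,G4,15)
Step 2: Sum ranks within each group.
R_1 = 32.5 (n_1 = 4)
R_2 = 31.5 (n_2 = 4)
R_3 = 20 (n_3 = 3)
R_4 = 36 (n_4 = 4)
Step 3: H = 12/(N(N+1)) * sum(R_i^2/n_i) - 3(N+1)
     = 12/(15*16) * (32.5^2/4 + 31.5^2/4 + 20^2/3 + 36^2/4) - 3*16
     = 0.050000 * 969.458 - 48
     = 0.472917.
Step 4: Ties present; correction factor C = 1 - 12/(15^3 - 15) = 0.996429. Corrected H = 0.472917 / 0.996429 = 0.474612.
Step 5: Under H0, H ~ chi^2(3); p-value = 0.924433.
Step 6: alpha = 0.1. fail to reject H0.

H = 0.4746, df = 3, p = 0.924433, fail to reject H0.


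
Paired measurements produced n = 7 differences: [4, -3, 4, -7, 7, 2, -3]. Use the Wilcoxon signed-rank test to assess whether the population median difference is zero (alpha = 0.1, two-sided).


Step 1: Drop any zero differences (none here) and take |d_i|.
|d| = [4, 3, 4, 7, 7, 2, 3]
Step 2: Midrank |d_i| (ties get averaged ranks).
ranks: |4|->4.5, |3|->2.5, |4|->4.5, |7|->6.5, |7|->6.5, |2|->1, |3|->2.5
Step 3: Attach original signs; sum ranks with positive sign and with negative sign.
W+ = 4.5 + 4.5 + 6.5 + 1 = 16.5
W- = 2.5 + 6.5 + 2.5 = 11.5
(Check: W+ + W- = 28 should equal n(n+1)/2 = 28.)
Step 4: Test statistic W = min(W+, W-) = 11.5.
Step 5: Ties in |d|, so use the tie-corrected normal approximation.
        E[W] = n(n+1)/4 = 7*8/4 = 14.
        Tie groups: |d|=3 (t=2), |d|=4 (t=2), |d|=7 (t=2); sum(t^3 - t) = 18.
        Var[W] = n(n+1)(2n+1)/24 - sum(t^3-t)/48 = 840/24 - 18/48 = 34.625.
        z = (W - E[W]) / sqrt(Var[W]) = (11.5 - 14) / 5.8843 = -0.4249.
        Two-sided p = 2*Phi(z) = 0.670939.
Step 6: alpha = 0.1. fail to reject H0.

W+ = 16.5, W- = 11.5, W = min = 11.5, p = 0.670939, fail to reject H0.


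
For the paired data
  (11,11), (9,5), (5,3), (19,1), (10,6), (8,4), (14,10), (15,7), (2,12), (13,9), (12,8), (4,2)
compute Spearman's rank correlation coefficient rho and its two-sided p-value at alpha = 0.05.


Step 1: Rank x and y separately (midranks; no ties here).
rank(x): 11->7, 9->5, 5->3, 19->12, 10->6, 8->4, 14->10, 15->11, 2->1, 13->9, 12->8, 4->2
rank(y): 11->11, 5->5, 3->3, 1->1, 6->6, 4->4, 10->10, 7->7, 12->12, 9->9, 8->8, 2->2
Step 2: d_i = R_x(i) - R_y(i); compute d_i^2.
  (7-11)^2=16, (5-5)^2=0, (3-3)^2=0, (12-1)^2=121, (6-6)^2=0, (4-4)^2=0, (10-10)^2=0, (11-7)^2=16, (1-12)^2=121, (9-9)^2=0, (8-8)^2=0, (2-2)^2=0
sum(d^2) = 274.
Step 3: rho = 1 - 6*274 / (12*(12^2 - 1)) = 1 - 1644/1716 = 0.041958.
Step 4: Under H0, t = rho * sqrt((n-2)/(1-rho^2)) = 0.1328 ~ t(10).
Step 5: Two-sided p-value from the t-distribution with 10 df = 0.896986.
Step 6: alpha = 0.05. fail to reject H0.

rho = 0.0420, p = 0.896986, fail to reject H0 at alpha = 0.05.


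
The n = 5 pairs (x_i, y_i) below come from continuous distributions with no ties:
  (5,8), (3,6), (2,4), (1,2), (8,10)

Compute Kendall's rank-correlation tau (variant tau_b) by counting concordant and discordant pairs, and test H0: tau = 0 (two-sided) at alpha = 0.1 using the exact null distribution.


Step 1: Enumerate the 10 unordered pairs (i,j) with i<j and classify each by sign(x_j-x_i) * sign(y_j-y_i).
  (1,2):dx=-2,dy=-2->C; (1,3):dx=-3,dy=-4->C; (1,4):dx=-4,dy=-6->C; (1,5):dx=+3,dy=+2->C
  (2,3):dx=-1,dy=-2->C; (2,4):dx=-2,dy=-4->C; (2,5):dx=+5,dy=+4->C; (3,4):dx=-1,dy=-2->C
  (3,5):dx=+6,dy=+6->C; (4,5):dx=+7,dy=+8->C
Step 2: C = 10, D = 0, total pairs = 10.
Step 3: tau = (C - D)/(n(n-1)/2) = (10 - 0)/10 = 1.000000.
Step 4: Exact two-sided p-value (enumerate n! = 120 permutations of y under H0): p = 0.016667.
Step 5: alpha = 0.1. reject H0.

tau_b = 1.0000 (C=10, D=0), p = 0.016667, reject H0.


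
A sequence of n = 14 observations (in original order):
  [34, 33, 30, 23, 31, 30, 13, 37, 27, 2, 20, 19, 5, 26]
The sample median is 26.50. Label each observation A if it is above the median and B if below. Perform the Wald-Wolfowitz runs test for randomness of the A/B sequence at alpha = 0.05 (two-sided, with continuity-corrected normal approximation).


Step 1: Compute median = 26.50; label A = above, B = below.
Labels in order: AAABAABAABBBBB  (n_A = 7, n_B = 7)
Step 2: Count runs R = 6.
Step 3: Under H0 (random ordering), E[R] = 2*n_A*n_B/(n_A+n_B) + 1 = 2*7*7/14 + 1 = 8.0000.
        Var[R] = 2*n_A*n_B*(2*n_A*n_B - n_A - n_B) / ((n_A+n_B)^2 * (n_A+n_B-1)) = 8232/2548 = 3.2308.
        SD[R] = 1.7974.
Step 4: Continuity-corrected z = (R + 0.5 - E[R]) / SD[R] = (6 + 0.5 - 8.0000) / 1.7974 = -0.8345.
Step 5: Two-sided p-value via normal approximation = 2*(1 - Phi(|z|)) = 0.403986.
Step 6: alpha = 0.05. fail to reject H0.

R = 6, z = -0.8345, p = 0.403986, fail to reject H0.


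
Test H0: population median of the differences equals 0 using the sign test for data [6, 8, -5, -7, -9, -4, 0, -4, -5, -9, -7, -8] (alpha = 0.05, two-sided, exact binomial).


Step 1: Discard zero differences. Original n = 12; n_eff = number of nonzero differences = 11.
Nonzero differences (with sign): +6, +8, -5, -7, -9, -4, -4, -5, -9, -7, -8
Step 2: Count signs: positive = 2, negative = 9.
Step 3: Under H0: P(positive) = 0.5, so the number of positives S ~ Bin(11, 0.5).
Step 4: Two-sided exact p-value = sum of Bin(11,0.5) probabilities at or below the observed probability = 0.065430.
Step 5: alpha = 0.05. fail to reject H0.

n_eff = 11, pos = 2, neg = 9, p = 0.065430, fail to reject H0.


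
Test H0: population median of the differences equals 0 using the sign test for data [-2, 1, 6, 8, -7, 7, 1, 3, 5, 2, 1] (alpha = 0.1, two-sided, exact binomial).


Step 1: Discard zero differences. Original n = 11; n_eff = number of nonzero differences = 11.
Nonzero differences (with sign): -2, +1, +6, +8, -7, +7, +1, +3, +5, +2, +1
Step 2: Count signs: positive = 9, negative = 2.
Step 3: Under H0: P(positive) = 0.5, so the number of positives S ~ Bin(11, 0.5).
Step 4: Two-sided exact p-value = sum of Bin(11,0.5) probabilities at or below the observed probability = 0.065430.
Step 5: alpha = 0.1. reject H0.

n_eff = 11, pos = 9, neg = 2, p = 0.065430, reject H0.


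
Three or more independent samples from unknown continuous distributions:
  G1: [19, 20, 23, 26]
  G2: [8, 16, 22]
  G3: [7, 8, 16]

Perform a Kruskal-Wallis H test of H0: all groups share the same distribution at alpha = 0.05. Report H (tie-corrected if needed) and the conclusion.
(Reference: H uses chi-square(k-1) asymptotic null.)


Step 1: Combine all N = 10 observations and assign midranks.
sorted (value, group, rank): (7,G3,1), (8,G2,2.5), (8,G3,2.5), (16,G2,4.5), (16,G3,4.5), (19,G1,6), (20,G1,7), (22,G2,8), (23,G1,9), (26,G1,10)
Step 2: Sum ranks within each group.
R_1 = 32 (n_1 = 4)
R_2 = 15 (n_2 = 3)
R_3 = 8 (n_3 = 3)
Step 3: H = 12/(N(N+1)) * sum(R_i^2/n_i) - 3(N+1)
     = 12/(10*11) * (32^2/4 + 15^2/3 + 8^2/3) - 3*11
     = 0.109091 * 352.333 - 33
     = 5.436364.
Step 4: Ties present; correction factor C = 1 - 12/(10^3 - 10) = 0.987879. Corrected H = 5.436364 / 0.987879 = 5.503067.
Step 5: Under H0, H ~ chi^2(2); p-value = 0.063830.
Step 6: alpha = 0.05. fail to reject H0.

H = 5.5031, df = 2, p = 0.063830, fail to reject H0.


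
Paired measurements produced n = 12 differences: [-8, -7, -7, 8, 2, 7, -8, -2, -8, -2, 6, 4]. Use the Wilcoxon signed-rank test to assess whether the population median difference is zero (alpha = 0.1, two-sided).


Step 1: Drop any zero differences (none here) and take |d_i|.
|d| = [8, 7, 7, 8, 2, 7, 8, 2, 8, 2, 6, 4]
Step 2: Midrank |d_i| (ties get averaged ranks).
ranks: |8|->10.5, |7|->7, |7|->7, |8|->10.5, |2|->2, |7|->7, |8|->10.5, |2|->2, |8|->10.5, |2|->2, |6|->5, |4|->4
Step 3: Attach original signs; sum ranks with positive sign and with negative sign.
W+ = 10.5 + 2 + 7 + 5 + 4 = 28.5
W- = 10.5 + 7 + 7 + 10.5 + 2 + 10.5 + 2 = 49.5
(Check: W+ + W- = 78 should equal n(n+1)/2 = 78.)
Step 4: Test statistic W = min(W+, W-) = 28.5.
Step 5: Ties in |d|, so use the tie-corrected normal approximation.
        E[W] = n(n+1)/4 = 12*13/4 = 39.
        Tie groups: |d|=2 (t=3), |d|=7 (t=3), |d|=8 (t=4); sum(t^3 - t) = 108.
        Var[W] = n(n+1)(2n+1)/24 - sum(t^3-t)/48 = 3900/24 - 108/48 = 160.25.
        z = (W - E[W]) / sqrt(Var[W]) = (28.5 - 39) / 12.6590 = -0.8295.
        Two-sided p = 2*Phi(z) = 0.406850.
Step 6: alpha = 0.1. fail to reject H0.

W+ = 28.5, W- = 49.5, W = min = 28.5, p = 0.406850, fail to reject H0.


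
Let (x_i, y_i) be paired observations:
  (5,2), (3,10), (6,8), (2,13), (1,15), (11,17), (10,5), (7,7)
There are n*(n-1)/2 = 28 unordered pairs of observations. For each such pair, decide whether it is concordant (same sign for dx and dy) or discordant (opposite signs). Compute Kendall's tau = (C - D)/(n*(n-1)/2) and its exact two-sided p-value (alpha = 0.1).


Step 1: Enumerate the 28 unordered pairs (i,j) with i<j and classify each by sign(x_j-x_i) * sign(y_j-y_i).
  (1,2):dx=-2,dy=+8->D; (1,3):dx=+1,dy=+6->C; (1,4):dx=-3,dy=+11->D; (1,5):dx=-4,dy=+13->D
  (1,6):dx=+6,dy=+15->C; (1,7):dx=+5,dy=+3->C; (1,8):dx=+2,dy=+5->C; (2,3):dx=+3,dy=-2->D
  (2,4):dx=-1,dy=+3->D; (2,5):dx=-2,dy=+5->D; (2,6):dx=+8,dy=+7->C; (2,7):dx=+7,dy=-5->D
  (2,8):dx=+4,dy=-3->D; (3,4):dx=-4,dy=+5->D; (3,5):dx=-5,dy=+7->D; (3,6):dx=+5,dy=+9->C
  (3,7):dx=+4,dy=-3->D; (3,8):dx=+1,dy=-1->D; (4,5):dx=-1,dy=+2->D; (4,6):dx=+9,dy=+4->C
  (4,7):dx=+8,dy=-8->D; (4,8):dx=+5,dy=-6->D; (5,6):dx=+10,dy=+2->C; (5,7):dx=+9,dy=-10->D
  (5,8):dx=+6,dy=-8->D; (6,7):dx=-1,dy=-12->C; (6,8):dx=-4,dy=-10->C; (7,8):dx=-3,dy=+2->D
Step 2: C = 10, D = 18, total pairs = 28.
Step 3: tau = (C - D)/(n(n-1)/2) = (10 - 18)/28 = -0.285714.
Step 4: Exact two-sided p-value (enumerate n! = 40320 permutations of y under H0): p = 0.398760.
Step 5: alpha = 0.1. fail to reject H0.

tau_b = -0.2857 (C=10, D=18), p = 0.398760, fail to reject H0.


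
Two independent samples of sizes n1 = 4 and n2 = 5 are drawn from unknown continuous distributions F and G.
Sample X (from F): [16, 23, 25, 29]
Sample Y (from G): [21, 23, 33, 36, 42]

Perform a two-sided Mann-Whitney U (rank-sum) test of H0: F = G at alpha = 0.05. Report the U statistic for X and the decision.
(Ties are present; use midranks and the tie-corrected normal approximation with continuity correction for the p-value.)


Step 1: Combine and sort all 9 observations; assign midranks.
sorted (value, group): (16,X), (21,Y), (23,X), (23,Y), (25,X), (29,X), (33,Y), (36,Y), (42,Y)
ranks: 16->1, 21->2, 23->3.5, 23->3.5, 25->5, 29->6, 33->7, 36->8, 42->9
Step 2: Rank sum for X: R1 = 1 + 3.5 + 5 + 6 = 15.5.
Step 3: U_X = R1 - n1(n1+1)/2 = 15.5 - 4*5/2 = 15.5 - 10 = 5.5.
       U_Y = n1*n2 - U_X = 20 - 5.5 = 14.5.
Step 4: Ties are present, so use the tie-corrected normal approximation (with continuity correction) for the p-value.
Step 5: p-value = 0.325163; compare to alpha = 0.05. fail to reject H0.

U_X = 5.5, p = 0.325163, fail to reject H0 at alpha = 0.05.


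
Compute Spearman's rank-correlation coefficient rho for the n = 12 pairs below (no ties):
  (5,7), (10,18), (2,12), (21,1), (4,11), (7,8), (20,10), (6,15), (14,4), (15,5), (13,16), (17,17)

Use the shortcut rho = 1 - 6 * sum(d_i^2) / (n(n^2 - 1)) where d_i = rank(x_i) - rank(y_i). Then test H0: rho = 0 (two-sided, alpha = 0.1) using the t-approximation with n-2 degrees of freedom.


Step 1: Rank x and y separately (midranks; no ties here).
rank(x): 5->3, 10->6, 2->1, 21->12, 4->2, 7->5, 20->11, 6->4, 14->8, 15->9, 13->7, 17->10
rank(y): 7->4, 18->12, 12->8, 1->1, 11->7, 8->5, 10->6, 15->9, 4->2, 5->3, 16->10, 17->11
Step 2: d_i = R_x(i) - R_y(i); compute d_i^2.
  (3-4)^2=1, (6-12)^2=36, (1-8)^2=49, (12-1)^2=121, (2-7)^2=25, (5-5)^2=0, (11-6)^2=25, (4-9)^2=25, (8-2)^2=36, (9-3)^2=36, (7-10)^2=9, (10-11)^2=1
sum(d^2) = 364.
Step 3: rho = 1 - 6*364 / (12*(12^2 - 1)) = 1 - 2184/1716 = -0.272727.
Step 4: Under H0, t = rho * sqrt((n-2)/(1-rho^2)) = -0.8964 ~ t(10).
Step 5: Two-sided p-value from the t-distribution with 10 df = 0.391097.
Step 6: alpha = 0.1. fail to reject H0.

rho = -0.2727, p = 0.391097, fail to reject H0 at alpha = 0.1.


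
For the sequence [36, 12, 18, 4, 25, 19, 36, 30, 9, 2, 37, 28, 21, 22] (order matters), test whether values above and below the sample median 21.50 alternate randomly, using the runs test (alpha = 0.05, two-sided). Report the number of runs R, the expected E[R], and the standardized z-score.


Step 1: Compute median = 21.50; label A = above, B = below.
Labels in order: ABBBABAABBAABA  (n_A = 7, n_B = 7)
Step 2: Count runs R = 9.
Step 3: Under H0 (random ordering), E[R] = 2*n_A*n_B/(n_A+n_B) + 1 = 2*7*7/14 + 1 = 8.0000.
        Var[R] = 2*n_A*n_B*(2*n_A*n_B - n_A - n_B) / ((n_A+n_B)^2 * (n_A+n_B-1)) = 8232/2548 = 3.2308.
        SD[R] = 1.7974.
Step 4: Continuity-corrected z = (R - 0.5 - E[R]) / SD[R] = (9 - 0.5 - 8.0000) / 1.7974 = 0.2782.
Step 5: Two-sided p-value via normal approximation = 2*(1 - Phi(|z|)) = 0.780879.
Step 6: alpha = 0.05. fail to reject H0.

R = 9, z = 0.2782, p = 0.780879, fail to reject H0.
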